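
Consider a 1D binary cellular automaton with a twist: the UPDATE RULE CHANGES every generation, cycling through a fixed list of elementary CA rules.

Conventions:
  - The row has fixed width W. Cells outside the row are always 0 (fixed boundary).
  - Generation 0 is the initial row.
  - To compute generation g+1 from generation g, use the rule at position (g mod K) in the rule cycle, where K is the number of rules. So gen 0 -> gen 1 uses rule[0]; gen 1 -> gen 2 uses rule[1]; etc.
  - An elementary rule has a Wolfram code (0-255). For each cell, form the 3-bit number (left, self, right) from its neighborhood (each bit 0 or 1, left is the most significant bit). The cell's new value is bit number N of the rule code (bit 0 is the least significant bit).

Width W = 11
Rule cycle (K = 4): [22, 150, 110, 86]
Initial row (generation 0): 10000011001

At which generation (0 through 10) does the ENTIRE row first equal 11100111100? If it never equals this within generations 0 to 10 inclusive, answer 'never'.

Answer: 9

Derivation:
Gen 0: 10000011001
Gen 1 (rule 22): 11000100111
Gen 2 (rule 150): 00101111010
Gen 3 (rule 110): 01111001110
Gen 4 (rule 86): 10001110011
Gen 5 (rule 22): 11010001100
Gen 6 (rule 150): 00011010010
Gen 7 (rule 110): 00111110110
Gen 8 (rule 86): 01000010011
Gen 9 (rule 22): 11100111100
Gen 10 (rule 150): 01011011010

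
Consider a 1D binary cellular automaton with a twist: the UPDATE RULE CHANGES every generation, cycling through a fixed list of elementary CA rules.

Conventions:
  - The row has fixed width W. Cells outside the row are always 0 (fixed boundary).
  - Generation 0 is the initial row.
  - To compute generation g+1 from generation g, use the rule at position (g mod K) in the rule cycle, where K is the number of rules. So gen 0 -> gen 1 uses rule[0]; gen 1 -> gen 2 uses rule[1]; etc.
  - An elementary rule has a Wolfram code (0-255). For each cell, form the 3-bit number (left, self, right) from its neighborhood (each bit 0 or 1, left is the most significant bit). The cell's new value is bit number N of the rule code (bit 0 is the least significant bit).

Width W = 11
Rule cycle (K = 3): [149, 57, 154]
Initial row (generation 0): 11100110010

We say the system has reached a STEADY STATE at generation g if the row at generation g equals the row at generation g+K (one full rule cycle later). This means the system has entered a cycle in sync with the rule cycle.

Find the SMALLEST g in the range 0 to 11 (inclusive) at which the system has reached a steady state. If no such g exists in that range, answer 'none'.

Gen 0: 11100110010
Gen 1 (rule 149): 01010001011
Gen 2 (rule 57): 00101100110
Gen 3 (rule 154): 01001011101
Gen 4 (rule 149): 01101001001
Gen 5 (rule 57): 01010100100
Gen 6 (rule 154): 10000011010
Gen 7 (rule 149): 11111000011
Gen 8 (rule 57): 10000111010
Gen 9 (rule 154): 01001110001
Gen 10 (rule 149): 01100101101
Gen 11 (rule 57): 01010011010
Gen 12 (rule 154): 10001110001
Gen 13 (rule 149): 11100101101
Gen 14 (rule 57): 10010011010

Answer: none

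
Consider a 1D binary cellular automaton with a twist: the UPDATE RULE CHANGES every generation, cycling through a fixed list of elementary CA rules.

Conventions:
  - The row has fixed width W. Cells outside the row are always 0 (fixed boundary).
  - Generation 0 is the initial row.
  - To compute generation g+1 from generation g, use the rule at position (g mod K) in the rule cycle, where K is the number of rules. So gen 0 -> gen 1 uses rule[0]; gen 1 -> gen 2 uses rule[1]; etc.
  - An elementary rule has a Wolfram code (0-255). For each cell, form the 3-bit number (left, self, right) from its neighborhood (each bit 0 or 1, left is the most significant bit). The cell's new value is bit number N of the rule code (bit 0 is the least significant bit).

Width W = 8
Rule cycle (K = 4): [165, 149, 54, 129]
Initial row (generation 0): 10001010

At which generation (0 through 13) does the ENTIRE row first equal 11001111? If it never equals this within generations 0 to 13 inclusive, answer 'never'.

Answer: never

Derivation:
Gen 0: 10001010
Gen 1 (rule 165): 10101110
Gen 2 (rule 149): 10100101
Gen 3 (rule 54): 11111111
Gen 4 (rule 129): 01111110
Gen 5 (rule 165): 00111100
Gen 6 (rule 149): 10011011
Gen 7 (rule 54): 11100100
Gen 8 (rule 129): 01000001
Gen 9 (rule 165): 01011101
Gen 10 (rule 149): 01001001
Gen 11 (rule 54): 11111111
Gen 12 (rule 129): 01111110
Gen 13 (rule 165): 00111100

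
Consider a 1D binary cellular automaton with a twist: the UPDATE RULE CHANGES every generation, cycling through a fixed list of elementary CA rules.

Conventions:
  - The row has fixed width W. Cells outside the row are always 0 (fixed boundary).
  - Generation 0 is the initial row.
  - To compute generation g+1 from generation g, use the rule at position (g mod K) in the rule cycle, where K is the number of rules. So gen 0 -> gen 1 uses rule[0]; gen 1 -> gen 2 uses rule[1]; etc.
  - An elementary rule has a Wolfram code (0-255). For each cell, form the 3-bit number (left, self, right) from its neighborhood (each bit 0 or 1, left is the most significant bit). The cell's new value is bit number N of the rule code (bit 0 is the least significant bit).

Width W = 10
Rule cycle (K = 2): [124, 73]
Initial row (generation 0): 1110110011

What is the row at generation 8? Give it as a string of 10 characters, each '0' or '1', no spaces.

Gen 0: 1110110011
Gen 1 (rule 124): 1011111011
Gen 2 (rule 73): 0010001011
Gen 3 (rule 124): 0011001111
Gen 4 (rule 73): 1011001001
Gen 5 (rule 124): 1111101101
Gen 6 (rule 73): 1000101100
Gen 7 (rule 124): 1100111110
Gen 8 (rule 73): 1100100010

Answer: 1100100010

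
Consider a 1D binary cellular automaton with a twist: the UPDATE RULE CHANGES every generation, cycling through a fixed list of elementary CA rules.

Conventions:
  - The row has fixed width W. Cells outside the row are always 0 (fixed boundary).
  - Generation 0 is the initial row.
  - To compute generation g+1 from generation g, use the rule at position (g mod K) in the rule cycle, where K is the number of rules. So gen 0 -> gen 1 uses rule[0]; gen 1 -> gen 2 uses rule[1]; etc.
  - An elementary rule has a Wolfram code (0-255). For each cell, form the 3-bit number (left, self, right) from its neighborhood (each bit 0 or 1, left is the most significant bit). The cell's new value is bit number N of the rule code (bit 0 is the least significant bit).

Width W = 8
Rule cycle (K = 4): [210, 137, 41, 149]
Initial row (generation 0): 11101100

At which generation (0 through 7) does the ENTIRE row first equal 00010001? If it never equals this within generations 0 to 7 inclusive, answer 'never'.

Gen 0: 11101100
Gen 1 (rule 210): 01100110
Gen 2 (rule 137): 01000100
Gen 3 (rule 41): 00010001
Gen 4 (rule 149): 11011101
Gen 5 (rule 210): 01001100
Gen 6 (rule 137): 00001001
Gen 7 (rule 41): 11100000

Answer: 3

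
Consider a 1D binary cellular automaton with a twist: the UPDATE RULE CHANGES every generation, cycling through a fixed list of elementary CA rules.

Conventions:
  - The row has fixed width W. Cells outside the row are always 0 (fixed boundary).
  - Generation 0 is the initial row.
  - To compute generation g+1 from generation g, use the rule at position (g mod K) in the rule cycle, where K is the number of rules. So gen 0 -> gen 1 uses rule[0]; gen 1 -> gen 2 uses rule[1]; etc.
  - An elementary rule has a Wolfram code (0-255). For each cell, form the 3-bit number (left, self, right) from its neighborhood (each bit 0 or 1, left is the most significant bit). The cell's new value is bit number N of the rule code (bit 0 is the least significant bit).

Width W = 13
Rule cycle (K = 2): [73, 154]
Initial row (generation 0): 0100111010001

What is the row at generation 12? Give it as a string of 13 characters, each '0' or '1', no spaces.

Gen 0: 0100111010001
Gen 1 (rule 73): 0000101000100
Gen 2 (rule 154): 0001000101010
Gen 3 (rule 73): 1100010000000
Gen 4 (rule 154): 1010101000000
Gen 5 (rule 73): 0000000011111
Gen 6 (rule 154): 0000000111110
Gen 7 (rule 73): 1111110100010
Gen 8 (rule 154): 1111100010101
Gen 9 (rule 73): 1000101000000
Gen 10 (rule 154): 0101000100000
Gen 11 (rule 73): 0000010001111
Gen 12 (rule 154): 0000101011110

Answer: 0000101011110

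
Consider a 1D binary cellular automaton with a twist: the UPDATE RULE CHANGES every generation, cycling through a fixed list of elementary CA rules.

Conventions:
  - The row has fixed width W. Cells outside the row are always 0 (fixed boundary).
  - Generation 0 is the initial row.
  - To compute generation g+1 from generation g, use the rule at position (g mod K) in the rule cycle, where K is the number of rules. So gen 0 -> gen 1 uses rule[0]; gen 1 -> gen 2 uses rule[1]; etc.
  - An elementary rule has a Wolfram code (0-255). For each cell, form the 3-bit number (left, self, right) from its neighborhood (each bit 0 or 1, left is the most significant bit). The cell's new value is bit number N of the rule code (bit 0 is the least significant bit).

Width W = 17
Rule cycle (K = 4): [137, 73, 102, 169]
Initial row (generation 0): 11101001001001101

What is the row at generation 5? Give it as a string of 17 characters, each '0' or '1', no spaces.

Answer: 00001111100111000

Derivation:
Gen 0: 11101001001001101
Gen 1 (rule 137): 11000000000001000
Gen 2 (rule 73): 11011111111100011
Gen 3 (rule 102): 01100000000100101
Gen 4 (rule 169): 01001111110000010
Gen 5 (rule 137): 00001111100111000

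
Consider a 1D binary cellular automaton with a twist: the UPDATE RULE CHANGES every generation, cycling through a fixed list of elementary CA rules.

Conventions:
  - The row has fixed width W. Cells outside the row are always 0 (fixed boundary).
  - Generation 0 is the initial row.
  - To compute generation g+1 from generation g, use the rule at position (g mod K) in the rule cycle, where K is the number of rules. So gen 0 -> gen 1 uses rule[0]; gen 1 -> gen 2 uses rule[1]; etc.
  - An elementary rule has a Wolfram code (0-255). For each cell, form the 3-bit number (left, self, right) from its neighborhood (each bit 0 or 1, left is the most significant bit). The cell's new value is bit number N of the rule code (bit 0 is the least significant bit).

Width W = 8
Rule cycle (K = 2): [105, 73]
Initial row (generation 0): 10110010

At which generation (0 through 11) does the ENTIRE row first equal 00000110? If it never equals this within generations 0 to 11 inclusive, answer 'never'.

Gen 0: 10110010
Gen 1 (rule 105): 01110000
Gen 2 (rule 73): 01010111
Gen 3 (rule 105): 00101101
Gen 4 (rule 73): 10001100
Gen 5 (rule 105): 00101101
Gen 6 (rule 73): 10001100
Gen 7 (rule 105): 00101101
Gen 8 (rule 73): 10001100
Gen 9 (rule 105): 00101101
Gen 10 (rule 73): 10001100
Gen 11 (rule 105): 00101101

Answer: never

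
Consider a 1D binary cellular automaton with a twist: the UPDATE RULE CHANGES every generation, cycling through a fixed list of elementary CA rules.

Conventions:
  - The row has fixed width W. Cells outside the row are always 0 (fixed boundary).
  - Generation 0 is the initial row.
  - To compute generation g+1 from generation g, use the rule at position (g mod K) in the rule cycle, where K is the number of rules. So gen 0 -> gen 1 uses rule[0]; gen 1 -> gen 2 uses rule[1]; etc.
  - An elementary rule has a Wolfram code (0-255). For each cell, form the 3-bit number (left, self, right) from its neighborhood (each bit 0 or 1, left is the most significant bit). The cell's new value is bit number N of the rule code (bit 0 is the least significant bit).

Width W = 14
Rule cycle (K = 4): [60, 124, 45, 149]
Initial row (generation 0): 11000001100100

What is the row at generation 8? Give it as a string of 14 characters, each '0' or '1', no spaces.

Answer: 11101101100110

Derivation:
Gen 0: 11000001100100
Gen 1 (rule 60): 10100001010110
Gen 2 (rule 124): 11110001111111
Gen 3 (rule 45): 10000101000000
Gen 4 (rule 149): 11110101111111
Gen 5 (rule 60): 10001111000000
Gen 6 (rule 124): 11001001100000
Gen 7 (rule 45): 10001001001111
Gen 8 (rule 149): 11101101100110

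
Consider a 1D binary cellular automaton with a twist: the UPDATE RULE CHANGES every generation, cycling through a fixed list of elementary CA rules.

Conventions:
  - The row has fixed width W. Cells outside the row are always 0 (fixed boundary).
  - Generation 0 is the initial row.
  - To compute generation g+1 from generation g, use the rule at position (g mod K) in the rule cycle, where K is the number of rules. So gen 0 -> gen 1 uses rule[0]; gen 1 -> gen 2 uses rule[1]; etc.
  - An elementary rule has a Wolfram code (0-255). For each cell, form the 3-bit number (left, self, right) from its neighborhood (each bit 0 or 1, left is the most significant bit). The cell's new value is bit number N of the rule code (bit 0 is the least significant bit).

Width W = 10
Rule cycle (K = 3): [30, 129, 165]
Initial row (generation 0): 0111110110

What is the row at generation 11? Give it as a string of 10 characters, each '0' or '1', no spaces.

Answer: 0000000111

Derivation:
Gen 0: 0111110110
Gen 1 (rule 30): 1100000101
Gen 2 (rule 129): 0001110000
Gen 3 (rule 165): 1100100111
Gen 4 (rule 30): 1011111100
Gen 5 (rule 129): 0001111001
Gen 6 (rule 165): 1100110001
Gen 7 (rule 30): 1011101011
Gen 8 (rule 129): 0001000000
Gen 9 (rule 165): 1101011111
Gen 10 (rule 30): 1001010000
Gen 11 (rule 129): 0000000111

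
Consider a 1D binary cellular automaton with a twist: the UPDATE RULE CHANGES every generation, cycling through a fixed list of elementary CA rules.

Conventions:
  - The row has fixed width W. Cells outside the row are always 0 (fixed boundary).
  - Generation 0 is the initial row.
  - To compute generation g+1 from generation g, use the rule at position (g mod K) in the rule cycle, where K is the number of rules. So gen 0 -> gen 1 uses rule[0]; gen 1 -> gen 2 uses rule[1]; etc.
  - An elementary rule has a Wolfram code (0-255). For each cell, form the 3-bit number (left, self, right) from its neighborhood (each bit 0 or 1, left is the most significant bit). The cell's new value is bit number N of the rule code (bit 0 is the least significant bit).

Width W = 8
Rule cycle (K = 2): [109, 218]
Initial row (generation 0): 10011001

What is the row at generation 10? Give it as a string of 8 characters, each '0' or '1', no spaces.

Gen 0: 10011001
Gen 1 (rule 109): 10011001
Gen 2 (rule 218): 01111110
Gen 3 (rule 109): 01000010
Gen 4 (rule 218): 10100101
Gen 5 (rule 109): 11100111
Gen 6 (rule 218): 11111111
Gen 7 (rule 109): 10000001
Gen 8 (rule 218): 01000010
Gen 9 (rule 109): 01011010
Gen 10 (rule 218): 10011001

Answer: 10011001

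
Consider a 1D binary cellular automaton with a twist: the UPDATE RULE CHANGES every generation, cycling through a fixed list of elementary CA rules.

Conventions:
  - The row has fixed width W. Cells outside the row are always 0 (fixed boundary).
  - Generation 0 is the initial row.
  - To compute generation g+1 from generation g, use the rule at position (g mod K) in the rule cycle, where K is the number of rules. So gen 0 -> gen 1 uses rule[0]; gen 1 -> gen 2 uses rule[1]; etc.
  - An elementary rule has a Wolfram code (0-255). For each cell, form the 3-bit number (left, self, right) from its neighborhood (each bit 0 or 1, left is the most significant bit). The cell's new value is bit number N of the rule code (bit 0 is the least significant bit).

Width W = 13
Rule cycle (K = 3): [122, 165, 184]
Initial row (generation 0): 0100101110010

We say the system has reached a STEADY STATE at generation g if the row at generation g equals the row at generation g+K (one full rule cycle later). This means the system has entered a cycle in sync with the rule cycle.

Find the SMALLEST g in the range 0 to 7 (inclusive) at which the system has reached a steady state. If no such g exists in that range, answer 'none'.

Answer: none

Derivation:
Gen 0: 0100101110010
Gen 1 (rule 122): 1011011011101
Gen 2 (rule 165): 1100100101011
Gen 3 (rule 184): 1010010010110
Gen 4 (rule 122): 0101101101111
Gen 5 (rule 165): 0110010010110
Gen 6 (rule 184): 0101001001101
Gen 7 (rule 122): 1010110111110
Gen 8 (rule 165): 1111001011100
Gen 9 (rule 184): 1110100111010
Gen 10 (rule 122): 1011011101101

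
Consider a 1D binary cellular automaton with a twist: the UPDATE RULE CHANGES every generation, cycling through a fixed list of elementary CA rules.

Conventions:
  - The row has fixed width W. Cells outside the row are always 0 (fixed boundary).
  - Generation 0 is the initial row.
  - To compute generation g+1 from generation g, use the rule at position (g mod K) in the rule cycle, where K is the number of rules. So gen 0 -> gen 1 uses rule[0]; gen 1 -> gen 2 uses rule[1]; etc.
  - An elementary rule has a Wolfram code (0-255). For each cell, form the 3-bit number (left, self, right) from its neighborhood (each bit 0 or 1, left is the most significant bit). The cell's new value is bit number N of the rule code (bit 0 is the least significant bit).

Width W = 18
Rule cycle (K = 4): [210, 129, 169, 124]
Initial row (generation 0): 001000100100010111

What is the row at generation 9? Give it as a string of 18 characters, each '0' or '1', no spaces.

Gen 0: 001000100100010111
Gen 1 (rule 210): 010101011010100011
Gen 2 (rule 129): 000000000000001000
Gen 3 (rule 169): 111111111111100011
Gen 4 (rule 124): 100000000000110011
Gen 5 (rule 210): 010000000001011101
Gen 6 (rule 129): 000111111100001000
Gen 7 (rule 169): 110111111001100011
Gen 8 (rule 124): 111100001101110011
Gen 9 (rule 210): 011110010100111101

Answer: 011110010100111101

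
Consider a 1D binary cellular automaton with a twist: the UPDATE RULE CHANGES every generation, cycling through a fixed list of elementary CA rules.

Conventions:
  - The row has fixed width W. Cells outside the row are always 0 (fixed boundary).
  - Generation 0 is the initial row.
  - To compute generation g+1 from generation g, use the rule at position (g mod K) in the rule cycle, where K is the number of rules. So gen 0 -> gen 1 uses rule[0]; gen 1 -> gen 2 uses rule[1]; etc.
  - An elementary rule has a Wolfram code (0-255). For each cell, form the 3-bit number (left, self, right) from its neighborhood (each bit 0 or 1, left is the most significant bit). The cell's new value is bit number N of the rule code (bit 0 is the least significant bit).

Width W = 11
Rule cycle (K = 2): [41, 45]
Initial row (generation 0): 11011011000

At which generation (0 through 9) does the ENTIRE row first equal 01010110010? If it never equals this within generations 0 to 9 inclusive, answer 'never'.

Gen 0: 11011011000
Gen 1 (rule 41): 10110110011
Gen 2 (rule 45): 11101100010
Gen 3 (rule 41): 10011001000
Gen 4 (rule 45): 10010001011
Gen 5 (rule 41): 00000100110
Gen 6 (rule 45): 11110100100
Gen 7 (rule 41): 10001000001
Gen 8 (rule 45): 10101011101
Gen 9 (rule 41): 01010110010

Answer: 9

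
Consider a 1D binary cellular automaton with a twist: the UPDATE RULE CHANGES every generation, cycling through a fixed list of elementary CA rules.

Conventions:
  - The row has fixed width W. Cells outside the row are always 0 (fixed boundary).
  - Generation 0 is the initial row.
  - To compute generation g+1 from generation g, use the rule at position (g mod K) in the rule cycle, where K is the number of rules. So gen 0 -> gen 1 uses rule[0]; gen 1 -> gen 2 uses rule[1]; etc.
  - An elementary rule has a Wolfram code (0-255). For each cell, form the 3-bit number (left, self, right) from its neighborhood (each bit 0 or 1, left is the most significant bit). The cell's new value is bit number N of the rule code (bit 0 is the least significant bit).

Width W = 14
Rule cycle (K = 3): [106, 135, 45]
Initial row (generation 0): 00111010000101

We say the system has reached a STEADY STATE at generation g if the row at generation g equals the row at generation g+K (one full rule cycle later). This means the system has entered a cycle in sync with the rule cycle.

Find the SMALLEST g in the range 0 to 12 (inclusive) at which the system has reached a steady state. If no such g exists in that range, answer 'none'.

Answer: none

Derivation:
Gen 0: 00111010000101
Gen 1 (rule 106): 01101100001010
Gen 2 (rule 135): 10000001111010
Gen 3 (rule 45): 10111101000110
Gen 4 (rule 106): 01100110001110
Gen 5 (rule 135): 10001000110100
Gen 6 (rule 45): 10101010101101
Gen 7 (rule 106): 01010101011110
Gen 8 (rule 135): 11010101001100
Gen 9 (rule 45): 10111111001001
Gen 10 (rule 106): 01100001010010
Gen 11 (rule 135): 10001111010110
Gen 12 (rule 45): 10101000111100
Gen 13 (rule 106): 01010001100100
Gen 14 (rule 135): 11010110001101
Gen 15 (rule 45): 10111100101011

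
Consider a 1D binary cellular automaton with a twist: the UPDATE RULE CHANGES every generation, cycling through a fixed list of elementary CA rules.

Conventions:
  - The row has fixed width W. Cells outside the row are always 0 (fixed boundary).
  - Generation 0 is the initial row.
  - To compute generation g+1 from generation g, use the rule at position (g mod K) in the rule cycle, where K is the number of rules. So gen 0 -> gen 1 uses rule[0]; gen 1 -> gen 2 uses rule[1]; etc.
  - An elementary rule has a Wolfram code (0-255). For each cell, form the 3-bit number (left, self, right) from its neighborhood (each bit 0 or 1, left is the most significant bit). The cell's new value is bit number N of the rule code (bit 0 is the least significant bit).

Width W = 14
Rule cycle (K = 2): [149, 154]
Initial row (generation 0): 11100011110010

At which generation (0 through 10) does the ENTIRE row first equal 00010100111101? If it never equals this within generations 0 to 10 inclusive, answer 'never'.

Gen 0: 11100011110010
Gen 1 (rule 149): 01011001101011
Gen 2 (rule 154): 10010111000010
Gen 3 (rule 149): 11010010111011
Gen 4 (rule 154): 10001100110010
Gen 5 (rule 149): 11100010001011
Gen 6 (rule 154): 11010101010010
Gen 7 (rule 149): 00010101011011
Gen 8 (rule 154): 00100000010010
Gen 9 (rule 149): 10111111011011
Gen 10 (rule 154): 00111110010010

Answer: never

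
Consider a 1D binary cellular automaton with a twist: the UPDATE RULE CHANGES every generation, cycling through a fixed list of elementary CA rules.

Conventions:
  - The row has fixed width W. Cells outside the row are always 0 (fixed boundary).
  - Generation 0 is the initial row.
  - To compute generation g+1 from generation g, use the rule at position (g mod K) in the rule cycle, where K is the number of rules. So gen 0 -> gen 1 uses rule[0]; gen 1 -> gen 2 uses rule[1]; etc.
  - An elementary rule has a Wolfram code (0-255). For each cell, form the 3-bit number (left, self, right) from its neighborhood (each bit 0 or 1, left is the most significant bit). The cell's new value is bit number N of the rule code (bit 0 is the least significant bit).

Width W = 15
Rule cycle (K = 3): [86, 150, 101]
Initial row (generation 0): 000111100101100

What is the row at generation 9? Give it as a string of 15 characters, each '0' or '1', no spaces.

Answer: 001010011101010

Derivation:
Gen 0: 000111100101100
Gen 1 (rule 86): 001000111100110
Gen 2 (rule 150): 011101011011001
Gen 3 (rule 101): 000111101101001
Gen 4 (rule 86): 001000100101111
Gen 5 (rule 150): 011101111100110
Gen 6 (rule 101): 000110000100010
Gen 7 (rule 86): 001011001110111
Gen 8 (rule 150): 011000110100010
Gen 9 (rule 101): 001010011101010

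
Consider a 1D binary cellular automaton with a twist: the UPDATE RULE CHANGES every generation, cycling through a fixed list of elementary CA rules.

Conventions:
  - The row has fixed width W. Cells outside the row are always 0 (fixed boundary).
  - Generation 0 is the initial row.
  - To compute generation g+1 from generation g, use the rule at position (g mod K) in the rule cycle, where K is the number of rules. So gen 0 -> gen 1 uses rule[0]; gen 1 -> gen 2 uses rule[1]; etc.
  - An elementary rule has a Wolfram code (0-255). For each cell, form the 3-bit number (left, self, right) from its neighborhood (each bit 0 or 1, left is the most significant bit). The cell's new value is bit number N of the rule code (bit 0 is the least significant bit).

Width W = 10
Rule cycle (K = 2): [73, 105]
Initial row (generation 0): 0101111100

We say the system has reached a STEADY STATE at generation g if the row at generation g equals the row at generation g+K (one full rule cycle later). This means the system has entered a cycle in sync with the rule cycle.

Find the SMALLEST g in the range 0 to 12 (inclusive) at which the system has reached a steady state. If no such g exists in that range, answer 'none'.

Gen 0: 0101111100
Gen 1 (rule 73): 0001000101
Gen 2 (rule 105): 1100010010
Gen 3 (rule 73): 1101000000
Gen 4 (rule 105): 1110011111
Gen 5 (rule 73): 1010010001
Gen 6 (rule 105): 0100000100
Gen 7 (rule 73): 0001110001
Gen 8 (rule 105): 1101010100
Gen 9 (rule 73): 1100000001
Gen 10 (rule 105): 1101111100
Gen 11 (rule 73): 1101000101
Gen 12 (rule 105): 1110010010
Gen 13 (rule 73): 1010000000
Gen 14 (rule 105): 0100111111

Answer: none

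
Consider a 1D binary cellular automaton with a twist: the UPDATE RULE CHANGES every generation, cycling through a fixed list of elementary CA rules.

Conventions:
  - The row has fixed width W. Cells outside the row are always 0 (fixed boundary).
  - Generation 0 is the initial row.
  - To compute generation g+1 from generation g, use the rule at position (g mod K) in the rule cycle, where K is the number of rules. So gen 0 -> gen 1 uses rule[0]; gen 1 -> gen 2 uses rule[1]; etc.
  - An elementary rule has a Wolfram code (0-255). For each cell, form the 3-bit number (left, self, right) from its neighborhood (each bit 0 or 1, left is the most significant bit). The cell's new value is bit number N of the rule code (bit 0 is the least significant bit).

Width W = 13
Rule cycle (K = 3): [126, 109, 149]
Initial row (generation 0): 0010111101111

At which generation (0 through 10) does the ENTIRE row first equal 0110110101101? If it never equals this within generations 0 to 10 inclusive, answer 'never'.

Gen 0: 0010111101111
Gen 1 (rule 126): 0111100111001
Gen 2 (rule 109): 0100100101001
Gen 3 (rule 149): 0110110101101
Gen 4 (rule 126): 1111111111111
Gen 5 (rule 109): 1000000000001
Gen 6 (rule 149): 1111111111101
Gen 7 (rule 126): 1000000000111
Gen 8 (rule 109): 1011111110101
Gen 9 (rule 149): 1001111100101
Gen 10 (rule 126): 1111000111111

Answer: 3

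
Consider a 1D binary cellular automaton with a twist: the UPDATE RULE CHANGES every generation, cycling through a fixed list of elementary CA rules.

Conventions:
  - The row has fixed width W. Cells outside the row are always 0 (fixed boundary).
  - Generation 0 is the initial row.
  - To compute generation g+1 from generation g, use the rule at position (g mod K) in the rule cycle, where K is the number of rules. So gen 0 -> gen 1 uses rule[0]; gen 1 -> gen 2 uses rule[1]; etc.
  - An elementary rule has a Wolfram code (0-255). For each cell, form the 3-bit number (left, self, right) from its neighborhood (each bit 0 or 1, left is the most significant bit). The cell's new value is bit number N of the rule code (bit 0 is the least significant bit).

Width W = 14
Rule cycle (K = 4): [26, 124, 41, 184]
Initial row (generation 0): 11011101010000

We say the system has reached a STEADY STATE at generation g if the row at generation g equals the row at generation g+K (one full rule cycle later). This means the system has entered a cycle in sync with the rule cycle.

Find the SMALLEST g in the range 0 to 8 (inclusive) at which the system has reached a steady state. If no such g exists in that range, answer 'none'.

Answer: none

Derivation:
Gen 0: 11011101010000
Gen 1 (rule 26): 10010000001000
Gen 2 (rule 124): 11011000001100
Gen 3 (rule 41): 10110011101001
Gen 4 (rule 184): 01101011010100
Gen 5 (rule 26): 11000010000010
Gen 6 (rule 124): 11100011000011
Gen 7 (rule 41): 10001010011010
Gen 8 (rule 184): 01000101010101
Gen 9 (rule 26): 10101000000000
Gen 10 (rule 124): 11111100000000
Gen 11 (rule 41): 10000001111111
Gen 12 (rule 184): 01000001111110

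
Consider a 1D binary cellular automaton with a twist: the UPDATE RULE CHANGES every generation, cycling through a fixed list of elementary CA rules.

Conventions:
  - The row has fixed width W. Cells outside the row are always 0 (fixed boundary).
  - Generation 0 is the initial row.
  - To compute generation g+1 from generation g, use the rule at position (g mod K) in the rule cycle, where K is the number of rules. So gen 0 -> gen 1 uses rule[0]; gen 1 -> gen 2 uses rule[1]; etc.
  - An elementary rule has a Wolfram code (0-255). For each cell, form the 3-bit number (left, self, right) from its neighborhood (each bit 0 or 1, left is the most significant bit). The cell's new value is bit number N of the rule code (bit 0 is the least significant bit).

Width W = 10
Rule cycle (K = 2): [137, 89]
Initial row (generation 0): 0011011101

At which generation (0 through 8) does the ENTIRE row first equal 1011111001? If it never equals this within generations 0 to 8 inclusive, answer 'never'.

Gen 0: 0011011101
Gen 1 (rule 137): 1010011000
Gen 2 (rule 89): 0001011111
Gen 3 (rule 137): 1100011110
Gen 4 (rule 89): 1111010011
Gen 5 (rule 137): 1110000010
Gen 6 (rule 89): 1011111001
Gen 7 (rule 137): 0011110000
Gen 8 (rule 89): 1010011111

Answer: 6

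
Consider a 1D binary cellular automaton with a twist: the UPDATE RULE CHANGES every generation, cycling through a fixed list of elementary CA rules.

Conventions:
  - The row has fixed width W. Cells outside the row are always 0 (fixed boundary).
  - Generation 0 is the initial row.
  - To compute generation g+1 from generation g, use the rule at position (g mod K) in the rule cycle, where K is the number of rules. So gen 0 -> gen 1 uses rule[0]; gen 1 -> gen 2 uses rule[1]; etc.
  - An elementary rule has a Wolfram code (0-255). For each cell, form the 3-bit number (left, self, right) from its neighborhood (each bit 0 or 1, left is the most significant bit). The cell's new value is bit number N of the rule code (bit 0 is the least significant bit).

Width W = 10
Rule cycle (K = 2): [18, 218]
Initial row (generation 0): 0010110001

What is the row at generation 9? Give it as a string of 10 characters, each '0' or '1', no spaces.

Gen 0: 0010110001
Gen 1 (rule 18): 0100001010
Gen 2 (rule 218): 1010010001
Gen 3 (rule 18): 0001101010
Gen 4 (rule 218): 0011100001
Gen 5 (rule 18): 0100010010
Gen 6 (rule 218): 1010101101
Gen 7 (rule 18): 0000000000
Gen 8 (rule 218): 0000000000
Gen 9 (rule 18): 0000000000

Answer: 0000000000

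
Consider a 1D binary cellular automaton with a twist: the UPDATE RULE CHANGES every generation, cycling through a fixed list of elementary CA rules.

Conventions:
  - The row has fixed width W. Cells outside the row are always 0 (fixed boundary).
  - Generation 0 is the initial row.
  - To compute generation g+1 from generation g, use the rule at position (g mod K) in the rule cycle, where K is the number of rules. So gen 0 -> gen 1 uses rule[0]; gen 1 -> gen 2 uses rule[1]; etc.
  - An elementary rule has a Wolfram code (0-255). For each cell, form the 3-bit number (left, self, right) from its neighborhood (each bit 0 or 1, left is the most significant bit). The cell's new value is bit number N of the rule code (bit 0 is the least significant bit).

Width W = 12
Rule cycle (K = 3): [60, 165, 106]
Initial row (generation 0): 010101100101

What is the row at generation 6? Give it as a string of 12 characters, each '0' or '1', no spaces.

Gen 0: 010101100101
Gen 1 (rule 60): 011111010111
Gen 2 (rule 165): 001110111010
Gen 3 (rule 106): 011011101100
Gen 4 (rule 60): 010110011010
Gen 5 (rule 165): 011000000110
Gen 6 (rule 106): 111000001110

Answer: 111000001110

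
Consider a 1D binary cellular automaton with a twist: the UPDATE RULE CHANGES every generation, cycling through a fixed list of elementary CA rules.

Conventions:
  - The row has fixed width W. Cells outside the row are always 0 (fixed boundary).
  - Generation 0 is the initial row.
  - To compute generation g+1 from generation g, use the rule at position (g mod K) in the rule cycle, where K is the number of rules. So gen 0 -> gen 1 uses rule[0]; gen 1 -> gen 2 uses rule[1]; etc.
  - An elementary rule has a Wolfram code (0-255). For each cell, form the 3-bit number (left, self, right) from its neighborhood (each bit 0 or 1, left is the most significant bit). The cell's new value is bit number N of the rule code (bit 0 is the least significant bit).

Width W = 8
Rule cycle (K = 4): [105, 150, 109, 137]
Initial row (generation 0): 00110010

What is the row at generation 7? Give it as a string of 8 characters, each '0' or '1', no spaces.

Gen 0: 00110010
Gen 1 (rule 105): 10110000
Gen 2 (rule 150): 10001000
Gen 3 (rule 109): 10101011
Gen 4 (rule 137): 00000010
Gen 5 (rule 105): 11111000
Gen 6 (rule 150): 01110100
Gen 7 (rule 109): 01011101

Answer: 01011101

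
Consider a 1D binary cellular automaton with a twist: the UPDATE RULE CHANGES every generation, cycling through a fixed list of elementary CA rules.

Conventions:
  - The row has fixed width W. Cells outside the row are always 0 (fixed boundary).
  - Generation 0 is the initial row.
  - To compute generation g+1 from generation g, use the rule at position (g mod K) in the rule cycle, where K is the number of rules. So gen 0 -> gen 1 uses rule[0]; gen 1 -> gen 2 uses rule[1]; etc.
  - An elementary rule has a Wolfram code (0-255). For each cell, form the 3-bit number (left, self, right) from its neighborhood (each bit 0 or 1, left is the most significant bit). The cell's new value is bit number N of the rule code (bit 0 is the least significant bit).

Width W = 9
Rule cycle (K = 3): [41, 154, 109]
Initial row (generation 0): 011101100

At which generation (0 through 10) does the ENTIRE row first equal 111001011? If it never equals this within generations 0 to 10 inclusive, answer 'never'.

Gen 0: 011101100
Gen 1 (rule 41): 010011001
Gen 2 (rule 154): 101110110
Gen 3 (rule 109): 111011110
Gen 4 (rule 41): 100110000
Gen 5 (rule 154): 011101000
Gen 6 (rule 109): 010111011
Gen 7 (rule 41): 001100110
Gen 8 (rule 154): 011011101
Gen 9 (rule 109): 011110111
Gen 10 (rule 41): 010001100

Answer: never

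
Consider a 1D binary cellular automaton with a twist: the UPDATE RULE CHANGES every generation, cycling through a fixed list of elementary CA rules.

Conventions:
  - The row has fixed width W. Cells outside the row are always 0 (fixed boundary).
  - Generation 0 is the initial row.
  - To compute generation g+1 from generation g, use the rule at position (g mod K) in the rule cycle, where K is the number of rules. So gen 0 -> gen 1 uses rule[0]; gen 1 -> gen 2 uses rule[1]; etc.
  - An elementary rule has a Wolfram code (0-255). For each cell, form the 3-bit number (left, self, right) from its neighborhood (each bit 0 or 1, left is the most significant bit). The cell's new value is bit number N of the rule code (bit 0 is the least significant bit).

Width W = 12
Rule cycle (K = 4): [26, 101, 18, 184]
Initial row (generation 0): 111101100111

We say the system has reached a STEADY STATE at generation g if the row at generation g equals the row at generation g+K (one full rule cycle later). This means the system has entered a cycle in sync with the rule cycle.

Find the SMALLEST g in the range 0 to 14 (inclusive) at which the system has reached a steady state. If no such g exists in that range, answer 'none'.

Gen 0: 111101100111
Gen 1 (rule 26): 100001011100
Gen 2 (rule 101): 101101100101
Gen 3 (rule 18): 000000011000
Gen 4 (rule 184): 000000010100
Gen 5 (rule 26): 000000100010
Gen 6 (rule 101): 111110101010
Gen 7 (rule 18): 000000000001
Gen 8 (rule 184): 000000000000
Gen 9 (rule 26): 000000000000
Gen 10 (rule 101): 111111111111
Gen 11 (rule 18): 000000000000
Gen 12 (rule 184): 000000000000
Gen 13 (rule 26): 000000000000
Gen 14 (rule 101): 111111111111
Gen 15 (rule 18): 000000000000
Gen 16 (rule 184): 000000000000
Gen 17 (rule 26): 000000000000
Gen 18 (rule 101): 111111111111

Answer: 8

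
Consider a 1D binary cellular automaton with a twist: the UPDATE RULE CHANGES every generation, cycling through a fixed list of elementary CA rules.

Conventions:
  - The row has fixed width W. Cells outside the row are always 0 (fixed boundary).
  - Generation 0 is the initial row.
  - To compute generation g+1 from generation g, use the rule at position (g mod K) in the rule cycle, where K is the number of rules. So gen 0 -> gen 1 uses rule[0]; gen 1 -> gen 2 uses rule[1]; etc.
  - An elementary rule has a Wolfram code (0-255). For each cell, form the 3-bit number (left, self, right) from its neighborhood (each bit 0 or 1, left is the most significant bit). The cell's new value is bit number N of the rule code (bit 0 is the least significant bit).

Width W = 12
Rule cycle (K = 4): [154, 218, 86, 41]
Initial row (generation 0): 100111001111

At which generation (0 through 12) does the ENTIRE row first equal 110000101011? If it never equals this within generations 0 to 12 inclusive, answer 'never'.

Gen 0: 100111001111
Gen 1 (rule 154): 011110111110
Gen 2 (rule 218): 111110111111
Gen 3 (rule 86): 000010000001
Gen 4 (rule 41): 111000111100
Gen 5 (rule 154): 110101111010
Gen 6 (rule 218): 110001111001
Gen 7 (rule 86): 011010001111
Gen 8 (rule 41): 010100101000
Gen 9 (rule 154): 100011000100
Gen 10 (rule 218): 010111101010
Gen 11 (rule 86): 110000101011
Gen 12 (rule 41): 100110010110

Answer: 11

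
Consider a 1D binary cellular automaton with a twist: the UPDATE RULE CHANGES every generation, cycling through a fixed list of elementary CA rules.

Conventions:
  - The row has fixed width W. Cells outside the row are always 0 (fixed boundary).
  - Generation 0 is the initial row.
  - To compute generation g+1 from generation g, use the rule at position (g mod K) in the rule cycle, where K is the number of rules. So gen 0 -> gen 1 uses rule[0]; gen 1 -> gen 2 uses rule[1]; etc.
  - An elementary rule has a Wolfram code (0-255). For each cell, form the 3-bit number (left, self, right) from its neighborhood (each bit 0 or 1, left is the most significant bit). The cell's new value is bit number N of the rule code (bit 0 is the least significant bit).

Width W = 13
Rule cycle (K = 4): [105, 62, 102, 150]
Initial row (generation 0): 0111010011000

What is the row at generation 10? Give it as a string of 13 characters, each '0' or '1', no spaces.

Answer: 1110011111100

Derivation:
Gen 0: 0111010011000
Gen 1 (rule 105): 0101100011011
Gen 2 (rule 62): 1111010110110
Gen 3 (rule 102): 0001111011010
Gen 4 (rule 150): 0010110000011
Gen 5 (rule 105): 1001110111011
Gen 6 (rule 62): 1111001100110
Gen 7 (rule 102): 0001010101010
Gen 8 (rule 150): 0011010101011
Gen 9 (rule 105): 1011101010111
Gen 10 (rule 62): 1110011111100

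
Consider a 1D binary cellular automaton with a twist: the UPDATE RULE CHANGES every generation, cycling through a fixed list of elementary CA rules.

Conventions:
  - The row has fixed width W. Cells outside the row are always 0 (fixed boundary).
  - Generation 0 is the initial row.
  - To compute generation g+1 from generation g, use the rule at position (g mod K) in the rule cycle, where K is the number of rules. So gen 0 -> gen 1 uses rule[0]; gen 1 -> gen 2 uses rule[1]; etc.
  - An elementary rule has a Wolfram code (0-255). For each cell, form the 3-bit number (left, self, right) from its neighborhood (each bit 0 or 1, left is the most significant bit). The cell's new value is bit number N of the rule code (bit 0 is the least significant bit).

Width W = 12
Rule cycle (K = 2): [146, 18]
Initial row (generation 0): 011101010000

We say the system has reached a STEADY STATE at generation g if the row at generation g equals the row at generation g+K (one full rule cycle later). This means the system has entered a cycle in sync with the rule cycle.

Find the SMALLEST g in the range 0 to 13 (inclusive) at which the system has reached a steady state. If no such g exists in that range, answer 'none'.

Gen 0: 011101010000
Gen 1 (rule 146): 101000001000
Gen 2 (rule 18): 000100010100
Gen 3 (rule 146): 001010100010
Gen 4 (rule 18): 010000010101
Gen 5 (rule 146): 101000100000
Gen 6 (rule 18): 000101010000
Gen 7 (rule 146): 001000001000
Gen 8 (rule 18): 010100010100
Gen 9 (rule 146): 100010100010
Gen 10 (rule 18): 010100010101
Gen 11 (rule 146): 100010100000
Gen 12 (rule 18): 010100010000
Gen 13 (rule 146): 100010101000
Gen 14 (rule 18): 010100000100
Gen 15 (rule 146): 100010001010

Answer: none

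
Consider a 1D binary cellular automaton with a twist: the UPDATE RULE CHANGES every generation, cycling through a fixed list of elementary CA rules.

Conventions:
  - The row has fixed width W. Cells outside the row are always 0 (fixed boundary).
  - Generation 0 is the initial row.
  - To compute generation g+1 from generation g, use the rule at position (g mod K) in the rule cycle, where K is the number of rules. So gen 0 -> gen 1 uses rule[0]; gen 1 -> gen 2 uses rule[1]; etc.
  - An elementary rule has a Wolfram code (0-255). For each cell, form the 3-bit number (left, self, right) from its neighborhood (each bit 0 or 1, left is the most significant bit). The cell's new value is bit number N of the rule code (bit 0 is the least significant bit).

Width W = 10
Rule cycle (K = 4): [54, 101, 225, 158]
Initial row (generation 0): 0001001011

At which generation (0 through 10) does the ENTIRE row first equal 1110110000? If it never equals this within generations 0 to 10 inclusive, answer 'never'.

Answer: never

Derivation:
Gen 0: 0001001011
Gen 1 (rule 54): 0011111100
Gen 2 (rule 101): 1000000101
Gen 3 (rule 225): 0011110010
Gen 4 (rule 158): 0111101111
Gen 5 (rule 54): 1000010000
Gen 6 (rule 101): 1011010111
Gen 7 (rule 225): 0101101011
Gen 8 (rule 158): 1101001010
Gen 9 (rule 54): 0011111111
Gen 10 (rule 101): 1000000001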